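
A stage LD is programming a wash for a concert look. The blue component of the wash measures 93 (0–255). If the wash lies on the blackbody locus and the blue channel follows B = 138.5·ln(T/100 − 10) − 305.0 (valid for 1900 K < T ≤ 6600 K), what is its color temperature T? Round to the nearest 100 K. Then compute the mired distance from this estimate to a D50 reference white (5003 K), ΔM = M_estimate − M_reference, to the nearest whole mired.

ln(t − 10) = (93 + 305.0) / 138.5 = 2.8736.
t − 10 = e^2.8736 = 17.701, so t = 27.701.
T = 100·t = 2770 K → 2800 K to the nearest 100 K.
M_estimate = 10⁶/2800 = 357.14; M_reference = 10⁶/5003 = 199.88.
ΔM = 357.14 − 199.88 = 157.26 → +157 mireds.

+157 mireds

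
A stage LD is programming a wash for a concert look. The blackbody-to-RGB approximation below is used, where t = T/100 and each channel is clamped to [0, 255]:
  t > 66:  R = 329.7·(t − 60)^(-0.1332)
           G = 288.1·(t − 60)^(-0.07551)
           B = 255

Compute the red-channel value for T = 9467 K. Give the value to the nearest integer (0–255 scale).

206

t = 9467/100 = 94.67; the t > 66 branch applies.
R = 329.7·(94.67 − 60)^(-0.1332) = 329.7·34.67^(-0.1332) = 329.7·0.62356 = 205.588.
Rounded: 206.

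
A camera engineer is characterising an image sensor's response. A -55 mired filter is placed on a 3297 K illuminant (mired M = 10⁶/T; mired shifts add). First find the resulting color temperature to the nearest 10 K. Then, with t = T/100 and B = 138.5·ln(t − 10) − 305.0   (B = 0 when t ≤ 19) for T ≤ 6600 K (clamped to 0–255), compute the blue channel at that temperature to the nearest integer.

M_in = 10⁶/3297 = 303.31; M_out = 303.31 + (-55) = 248.31.
T_out = 10⁶/248.31 = 4027.3 K → 4030 K; t = 40.3.
B = 138.5·ln(40.3 − 10) − 305.0 = 138.5·ln 30.3 − 305.0 = 138.5·3.4111 − 305.0 = 167.444.
Rounded: 167.

167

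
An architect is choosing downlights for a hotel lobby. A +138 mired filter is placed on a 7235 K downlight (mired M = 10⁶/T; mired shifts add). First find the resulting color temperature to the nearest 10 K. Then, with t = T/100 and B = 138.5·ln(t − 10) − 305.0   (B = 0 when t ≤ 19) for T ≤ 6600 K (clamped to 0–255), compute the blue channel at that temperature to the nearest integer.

147

M_in = 10⁶/7235 = 138.22; M_out = 138.22 + (+138) = 276.22.
T_out = 10⁶/276.22 = 3620.3 K → 3620 K; t = 36.2.
B = 138.5·ln(36.2 − 10) − 305.0 = 138.5·ln 26.2 − 305.0 = 138.5·3.2658 − 305.0 = 147.308.
Rounded: 147.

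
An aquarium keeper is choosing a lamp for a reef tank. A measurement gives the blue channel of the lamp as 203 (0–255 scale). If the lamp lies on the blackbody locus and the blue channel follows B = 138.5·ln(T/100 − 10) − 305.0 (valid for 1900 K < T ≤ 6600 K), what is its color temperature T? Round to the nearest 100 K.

ln(t − 10) = (203 + 305.0) / 138.5 = 3.6679.
t − 10 = e^3.6679 = 39.168, so t = 49.168.
T = 100·t = 4917 K → 4900 K to the nearest 100 K.

4900 K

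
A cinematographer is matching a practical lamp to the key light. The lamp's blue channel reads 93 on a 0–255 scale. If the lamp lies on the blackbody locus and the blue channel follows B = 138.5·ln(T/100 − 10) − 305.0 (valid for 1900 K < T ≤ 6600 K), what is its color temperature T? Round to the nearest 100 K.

2800 K

ln(t − 10) = (93 + 305.0) / 138.5 = 2.8736.
t − 10 = e^2.8736 = 17.701, so t = 27.701.
T = 100·t = 2770 K → 2800 K to the nearest 100 K.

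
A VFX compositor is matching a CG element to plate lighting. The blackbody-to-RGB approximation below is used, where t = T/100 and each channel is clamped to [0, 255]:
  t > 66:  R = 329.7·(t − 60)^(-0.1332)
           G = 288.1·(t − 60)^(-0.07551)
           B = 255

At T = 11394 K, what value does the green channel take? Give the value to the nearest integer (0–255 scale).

t = 11394/100 = 113.94; the t > 66 branch applies.
G = 288.1·(113.94 − 60)^(-0.07551) = 288.1·53.94^(-0.07551) = 288.1·0.73999 = 213.190.
Rounded: 213.

213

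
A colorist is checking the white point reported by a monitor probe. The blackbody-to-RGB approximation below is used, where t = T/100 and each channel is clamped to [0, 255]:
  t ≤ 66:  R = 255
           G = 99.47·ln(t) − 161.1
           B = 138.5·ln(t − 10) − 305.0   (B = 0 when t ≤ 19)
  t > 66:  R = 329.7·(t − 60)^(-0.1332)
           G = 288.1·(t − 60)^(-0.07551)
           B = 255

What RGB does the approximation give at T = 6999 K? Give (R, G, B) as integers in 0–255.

(243, 242, 255)

t = 6999/100 = 69.99; the t > 66 branch applies.
R = 329.7·(69.99 − 60)^(-0.1332) = 329.7·9.99^(-0.1332) = 329.7·0.73597 = 242.648.
G = 288.1·(69.99 − 60)^(-0.07551) = 288.1·9.99^(-0.07551) = 288.1·0.84047 = 242.140.
B = 255 by definition for t > 66.
Rounded: (243, 242, 255).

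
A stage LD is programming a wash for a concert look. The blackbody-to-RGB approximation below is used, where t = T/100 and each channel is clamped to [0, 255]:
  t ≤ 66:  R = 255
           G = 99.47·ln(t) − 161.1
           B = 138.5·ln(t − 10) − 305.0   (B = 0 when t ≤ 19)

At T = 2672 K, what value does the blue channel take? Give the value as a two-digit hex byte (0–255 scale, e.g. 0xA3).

t = 2672/100 = 26.72; the t ≤ 66 branch applies.
B = 138.5·ln(26.72 − 10) − 305.0 = 138.5·ln 16.72 − 305.0 = 138.5·2.8166 − 305.0 = 85.100.
Rounded: 85; in hex, 0x55.

0x55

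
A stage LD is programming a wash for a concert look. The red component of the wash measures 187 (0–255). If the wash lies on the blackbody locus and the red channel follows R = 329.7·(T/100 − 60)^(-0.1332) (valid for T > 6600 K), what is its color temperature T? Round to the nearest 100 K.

(t − 60)^(-0.1332) = 187/329.7 = 0.56718.
t − 60 = 0.56718^(1/-0.1332) = 0.56718^(-7.508) = 70.620, so t = 130.620.
T = 100·t = 13062 K → 13100 K to the nearest 100 K.

13100 K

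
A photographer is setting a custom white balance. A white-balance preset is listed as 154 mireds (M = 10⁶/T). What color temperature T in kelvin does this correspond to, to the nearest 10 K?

6490 K

T = 10⁶ / 154 = 6493.51 K → 6490 K.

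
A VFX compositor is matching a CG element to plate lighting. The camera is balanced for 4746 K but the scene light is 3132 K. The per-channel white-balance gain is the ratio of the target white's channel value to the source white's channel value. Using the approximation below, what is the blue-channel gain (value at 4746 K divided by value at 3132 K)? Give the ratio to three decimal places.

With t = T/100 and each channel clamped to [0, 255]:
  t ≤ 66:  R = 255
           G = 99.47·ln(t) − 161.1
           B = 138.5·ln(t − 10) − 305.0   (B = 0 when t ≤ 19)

At 3132 K (t = 31.32):
  B = 138.5·ln(31.32 − 10) − 305.0 = 138.5·ln 21.32 − 305.0 = 138.5·3.0596 − 305.0 = 118.761.
At 4746 K (t = 47.46):
  B = 138.5·ln(47.46 − 10) − 305.0 = 138.5·ln 37.46 − 305.0 = 138.5·3.6233 − 305.0 = 196.823.
Gain = 196.823 / 118.761 = 1.6573 → 1.657.

1.657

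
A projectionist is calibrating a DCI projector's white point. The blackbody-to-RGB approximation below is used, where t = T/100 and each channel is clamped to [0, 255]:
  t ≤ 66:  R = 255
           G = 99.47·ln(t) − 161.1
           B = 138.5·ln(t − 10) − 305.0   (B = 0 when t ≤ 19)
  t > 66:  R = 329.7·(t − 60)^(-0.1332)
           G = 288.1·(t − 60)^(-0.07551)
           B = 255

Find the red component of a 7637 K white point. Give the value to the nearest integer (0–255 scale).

227

t = 7637/100 = 76.37; the t > 66 branch applies.
R = 329.7·(76.37 − 60)^(-0.1332) = 329.7·16.37^(-0.1332) = 329.7·0.68911 = 227.200.
Rounded: 227.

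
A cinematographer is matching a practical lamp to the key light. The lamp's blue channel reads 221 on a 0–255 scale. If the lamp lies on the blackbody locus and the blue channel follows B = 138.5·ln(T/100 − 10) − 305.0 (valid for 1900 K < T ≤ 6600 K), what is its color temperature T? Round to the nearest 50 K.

ln(t − 10) = (221 + 305.0) / 138.5 = 3.7978.
t − 10 = e^3.7978 = 44.604, so t = 54.604.
T = 100·t = 5460 K → 5450 K to the nearest 50 K.

5450 K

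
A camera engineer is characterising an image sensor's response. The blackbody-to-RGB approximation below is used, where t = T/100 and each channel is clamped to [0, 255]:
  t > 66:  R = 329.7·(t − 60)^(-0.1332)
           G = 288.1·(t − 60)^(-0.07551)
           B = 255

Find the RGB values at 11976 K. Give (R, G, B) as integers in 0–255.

(191, 212, 255)

t = 11976/100 = 119.76; the t > 66 branch applies.
R = 329.7·(119.76 − 60)^(-0.1332) = 329.7·59.76^(-0.1332) = 329.7·0.57994 = 191.206.
G = 288.1·(119.76 − 60)^(-0.07551) = 288.1·59.76^(-0.07551) = 288.1·0.73428 = 211.547.
B = 255 by definition for t > 66.
Rounded: (191, 212, 255).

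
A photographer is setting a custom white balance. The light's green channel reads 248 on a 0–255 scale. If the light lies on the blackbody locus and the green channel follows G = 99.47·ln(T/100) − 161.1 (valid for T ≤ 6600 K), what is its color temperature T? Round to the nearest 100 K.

ln t = (248 + 161.1) / 99.47 = 4.1128.
t = e^4.1128 = 61.117.
T = 100·t = 6112 K → 6100 K to the nearest 100 K.

6100 K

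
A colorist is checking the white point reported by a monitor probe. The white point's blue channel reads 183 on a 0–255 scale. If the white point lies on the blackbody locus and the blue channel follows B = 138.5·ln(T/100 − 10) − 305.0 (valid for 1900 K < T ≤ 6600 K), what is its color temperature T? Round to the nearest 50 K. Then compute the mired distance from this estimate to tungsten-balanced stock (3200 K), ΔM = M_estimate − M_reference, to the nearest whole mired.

ln(t − 10) = (183 + 305.0) / 138.5 = 3.5235.
t − 10 = e^3.5235 = 33.902, so t = 43.902.
T = 100·t = 4390 K → 4400 K to the nearest 50 K.
M_estimate = 10⁶/4400 = 227.27; M_reference = 10⁶/3200 = 312.50.
ΔM = 227.27 − 312.50 = -85.23 → -85 mireds.

-85 mireds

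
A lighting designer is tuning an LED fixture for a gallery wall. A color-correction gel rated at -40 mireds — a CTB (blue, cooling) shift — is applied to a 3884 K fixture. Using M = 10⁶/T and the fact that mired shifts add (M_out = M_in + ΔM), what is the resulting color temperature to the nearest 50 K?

4600 K

M_in = 10⁶/3884 = 257.47 mireds.
M_out = 257.47 + (-40) = 217.47 mireds.
T_out = 10⁶/217.47 = 4598.4 K → 4600 K.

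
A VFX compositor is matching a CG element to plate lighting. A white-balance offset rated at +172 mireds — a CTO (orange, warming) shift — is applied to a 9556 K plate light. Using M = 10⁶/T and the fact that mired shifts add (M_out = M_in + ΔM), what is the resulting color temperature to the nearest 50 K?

3600 K

M_in = 10⁶/9556 = 104.65 mireds.
M_out = 104.65 + (+172) = 276.65 mireds.
T_out = 10⁶/276.65 = 3614.7 K → 3600 K.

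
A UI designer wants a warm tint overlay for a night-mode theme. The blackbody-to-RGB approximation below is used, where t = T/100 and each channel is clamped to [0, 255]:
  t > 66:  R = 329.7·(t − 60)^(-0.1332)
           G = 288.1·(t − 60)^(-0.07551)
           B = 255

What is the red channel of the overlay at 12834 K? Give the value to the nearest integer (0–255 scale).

188

t = 12834/100 = 128.34; the t > 66 branch applies.
R = 329.7·(128.34 − 60)^(-0.1332) = 329.7·68.34^(-0.1332) = 329.7·0.56967 = 187.819.
Rounded: 188.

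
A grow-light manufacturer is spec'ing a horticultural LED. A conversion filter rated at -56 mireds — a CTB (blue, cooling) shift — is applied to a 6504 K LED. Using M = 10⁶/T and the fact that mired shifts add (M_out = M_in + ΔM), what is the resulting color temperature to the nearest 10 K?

10230 K

M_in = 10⁶/6504 = 153.75 mireds.
M_out = 153.75 + (-56) = 97.75 mireds.
T_out = 10⁶/97.75 = 10230.0 K → 10230 K.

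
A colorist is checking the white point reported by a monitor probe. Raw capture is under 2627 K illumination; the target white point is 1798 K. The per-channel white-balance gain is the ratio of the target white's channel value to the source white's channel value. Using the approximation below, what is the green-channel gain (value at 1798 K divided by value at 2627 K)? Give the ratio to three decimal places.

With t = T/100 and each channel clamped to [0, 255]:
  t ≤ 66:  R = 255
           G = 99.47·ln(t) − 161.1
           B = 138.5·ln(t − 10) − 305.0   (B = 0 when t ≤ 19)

0.770

At 2627 K (t = 26.27):
  G = 99.47·ln 26.27 − 161.1 = 99.47·3.2684 − 161.1 = 164.010.
At 1798 K (t = 17.98):
  G = 99.47·ln 17.98 − 161.1 = 99.47·2.8893 − 161.1 = 126.295.
Gain = 126.295 / 164.010 = 0.7700 → 0.770.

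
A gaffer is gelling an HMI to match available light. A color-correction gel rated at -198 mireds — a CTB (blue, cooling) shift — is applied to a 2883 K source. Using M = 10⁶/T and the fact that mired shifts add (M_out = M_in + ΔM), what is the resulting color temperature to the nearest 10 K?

M_in = 10⁶/2883 = 346.86 mireds.
M_out = 346.86 + (-198) = 148.86 mireds.
T_out = 10⁶/148.86 = 6717.7 K → 6720 K.

6720 K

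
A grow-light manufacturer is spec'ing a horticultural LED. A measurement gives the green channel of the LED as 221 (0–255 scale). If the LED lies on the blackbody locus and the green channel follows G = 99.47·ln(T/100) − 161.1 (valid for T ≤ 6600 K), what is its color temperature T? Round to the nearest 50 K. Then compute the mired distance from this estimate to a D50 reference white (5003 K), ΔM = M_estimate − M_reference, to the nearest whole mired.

ln t = (221 + 161.1) / 99.47 = 3.8414.
t = e^3.8414 = 46.589.
T = 100·t = 4659 K → 4650 K to the nearest 50 K.
M_estimate = 10⁶/4650 = 215.05; M_reference = 10⁶/5003 = 199.88.
ΔM = 215.05 − 199.88 = 15.17 → +15 mireds.

+15 mireds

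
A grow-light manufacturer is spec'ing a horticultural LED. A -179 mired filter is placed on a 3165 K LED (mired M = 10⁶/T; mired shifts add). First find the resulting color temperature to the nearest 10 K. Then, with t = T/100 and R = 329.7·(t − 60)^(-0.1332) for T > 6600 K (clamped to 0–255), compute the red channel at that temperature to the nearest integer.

234

M_in = 10⁶/3165 = 315.96; M_out = 315.96 + (-179) = 136.96.
T_out = 10⁶/136.96 = 7301.6 K → 7300 K; t = 73.
R = 329.7·(73 − 60)^(-0.1332) = 329.7·13^(-0.1332) = 329.7·0.71060 = 234.283.
Rounded: 234.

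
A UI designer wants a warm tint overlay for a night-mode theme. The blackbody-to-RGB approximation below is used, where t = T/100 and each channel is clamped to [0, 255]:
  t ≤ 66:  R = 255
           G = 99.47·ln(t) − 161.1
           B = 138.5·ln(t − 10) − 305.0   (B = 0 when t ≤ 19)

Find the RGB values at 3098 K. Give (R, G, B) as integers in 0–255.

t = 3098/100 = 30.98; the t ≤ 66 branch applies.
R = 255 by definition for t ≤ 66.
G = 99.47·ln 30.98 − 161.1 = 99.47·3.4333 − 161.1 = 180.415.
B = 138.5·ln(30.98 − 10) − 305.0 = 138.5·ln 20.98 − 305.0 = 138.5·3.0436 − 305.0 = 116.534.
Rounded: (255, 180, 117).

(255, 180, 117)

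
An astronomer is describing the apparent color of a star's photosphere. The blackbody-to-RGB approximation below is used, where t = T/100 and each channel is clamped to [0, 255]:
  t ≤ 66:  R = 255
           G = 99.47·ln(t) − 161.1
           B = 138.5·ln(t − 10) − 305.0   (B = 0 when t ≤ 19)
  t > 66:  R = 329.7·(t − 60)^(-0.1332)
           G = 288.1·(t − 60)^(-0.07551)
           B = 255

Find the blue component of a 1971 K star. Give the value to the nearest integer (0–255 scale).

t = 1971/100 = 19.71; the t ≤ 66 branch applies.
B = 138.5·ln(19.71 − 10) − 305.0 = 138.5·ln 9.71 − 305.0 = 138.5·2.2732 − 305.0 = 9.832.
Rounded: 10.

10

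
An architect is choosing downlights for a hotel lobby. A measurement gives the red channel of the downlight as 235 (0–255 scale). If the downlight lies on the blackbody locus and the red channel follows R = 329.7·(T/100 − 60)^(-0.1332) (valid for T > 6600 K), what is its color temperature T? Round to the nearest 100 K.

7300 K

(t − 60)^(-0.1332) = 235/329.7 = 0.71277.
t − 60 = 0.71277^(1/-0.1332) = 0.71277^(-7.508) = 12.705, so t = 72.705.
T = 100·t = 7271 K → 7300 K to the nearest 100 K.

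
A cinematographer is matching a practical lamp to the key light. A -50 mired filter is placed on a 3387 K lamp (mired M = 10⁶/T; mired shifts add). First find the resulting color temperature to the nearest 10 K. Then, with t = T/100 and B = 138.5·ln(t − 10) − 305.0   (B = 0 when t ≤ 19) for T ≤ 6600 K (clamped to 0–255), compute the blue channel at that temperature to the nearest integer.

M_in = 10⁶/3387 = 295.25; M_out = 295.25 + (-50) = 245.25.
T_out = 10⁶/245.25 = 4077.5 K → 4080 K; t = 40.8.
B = 138.5·ln(40.8 − 10) − 305.0 = 138.5·ln 30.8 − 305.0 = 138.5·3.4275 − 305.0 = 169.711.
Rounded: 170.

170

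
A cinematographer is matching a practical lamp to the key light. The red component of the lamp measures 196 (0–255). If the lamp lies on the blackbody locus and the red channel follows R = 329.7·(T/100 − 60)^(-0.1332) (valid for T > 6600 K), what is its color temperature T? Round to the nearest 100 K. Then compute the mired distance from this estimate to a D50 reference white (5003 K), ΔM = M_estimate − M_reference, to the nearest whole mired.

(t − 60)^(-0.1332) = 196/329.7 = 0.59448.
t − 60 = 0.59448^(1/-0.1332) = 0.59448^(-7.508) = 49.621, so t = 109.621.
T = 100·t = 10962 K → 11000 K to the nearest 100 K.
M_estimate = 10⁶/11000 = 90.91; M_reference = 10⁶/5003 = 199.88.
ΔM = 90.91 − 199.88 = -108.97 → -109 mireds.

-109 mireds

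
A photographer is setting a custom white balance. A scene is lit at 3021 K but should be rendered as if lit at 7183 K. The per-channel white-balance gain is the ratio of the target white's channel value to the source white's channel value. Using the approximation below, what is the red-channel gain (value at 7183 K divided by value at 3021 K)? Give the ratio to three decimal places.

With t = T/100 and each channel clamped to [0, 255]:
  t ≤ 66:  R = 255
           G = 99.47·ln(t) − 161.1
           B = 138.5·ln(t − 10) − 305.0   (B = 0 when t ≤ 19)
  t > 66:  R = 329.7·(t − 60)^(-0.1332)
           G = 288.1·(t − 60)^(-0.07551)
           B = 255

0.930

At 3021 K (t = 30.21):
  R = 255 by definition for t ≤ 66.
At 7183 K (t = 71.83):
  R = 329.7·(71.83 − 60)^(-0.1332) = 329.7·11.83^(-0.1332) = 329.7·0.71958 = 237.245.
Gain = 237.245 / 255.000 = 0.9304 → 0.930.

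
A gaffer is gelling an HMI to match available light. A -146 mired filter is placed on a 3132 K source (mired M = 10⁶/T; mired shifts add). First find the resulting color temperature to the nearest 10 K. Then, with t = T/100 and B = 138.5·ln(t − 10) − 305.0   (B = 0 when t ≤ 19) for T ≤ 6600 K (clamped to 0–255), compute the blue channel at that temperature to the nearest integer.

230

M_in = 10⁶/3132 = 319.28; M_out = 319.28 + (-146) = 173.28.
T_out = 10⁶/173.28 = 5770.8 K → 5770 K; t = 57.7.
B = 138.5·ln(57.7 − 10) − 305.0 = 138.5·ln 47.7 − 305.0 = 138.5·3.8649 − 305.0 = 230.293.
Rounded: 230.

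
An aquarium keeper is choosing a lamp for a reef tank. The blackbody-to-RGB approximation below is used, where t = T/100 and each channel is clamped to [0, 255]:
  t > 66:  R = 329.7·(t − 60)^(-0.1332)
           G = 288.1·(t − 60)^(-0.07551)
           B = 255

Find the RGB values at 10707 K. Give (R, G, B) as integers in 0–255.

t = 10707/100 = 107.07; the t > 66 branch applies.
R = 329.7·(107.07 − 60)^(-0.1332) = 329.7·47.07^(-0.1332) = 329.7·0.59867 = 197.383.
G = 288.1·(107.07 − 60)^(-0.07551) = 288.1·47.07^(-0.07551) = 288.1·0.74764 = 215.394.
B = 255 by definition for t > 66.
Rounded: (197, 215, 255).

(197, 215, 255)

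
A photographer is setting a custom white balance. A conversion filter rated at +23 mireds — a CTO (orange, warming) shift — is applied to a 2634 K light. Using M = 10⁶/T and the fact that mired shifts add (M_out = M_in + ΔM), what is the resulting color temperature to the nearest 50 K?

M_in = 10⁶/2634 = 379.65 mireds.
M_out = 379.65 + (+23) = 402.65 mireds.
T_out = 10⁶/402.65 = 2483.5 K → 2500 K.

2500 K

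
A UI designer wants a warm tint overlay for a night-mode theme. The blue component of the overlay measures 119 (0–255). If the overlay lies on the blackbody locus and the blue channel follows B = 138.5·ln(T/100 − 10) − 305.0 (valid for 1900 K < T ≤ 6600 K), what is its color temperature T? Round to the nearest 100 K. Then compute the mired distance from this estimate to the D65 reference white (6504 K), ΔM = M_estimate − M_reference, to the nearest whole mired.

+169 mireds

ln(t − 10) = (119 + 305.0) / 138.5 = 3.0614.
t − 10 = e^3.0614 = 21.357, so t = 31.357.
T = 100·t = 3136 K → 3100 K to the nearest 100 K.
M_estimate = 10⁶/3100 = 322.58; M_reference = 10⁶/6504 = 153.75.
ΔM = 322.58 − 153.75 = 168.83 → +169 mireds.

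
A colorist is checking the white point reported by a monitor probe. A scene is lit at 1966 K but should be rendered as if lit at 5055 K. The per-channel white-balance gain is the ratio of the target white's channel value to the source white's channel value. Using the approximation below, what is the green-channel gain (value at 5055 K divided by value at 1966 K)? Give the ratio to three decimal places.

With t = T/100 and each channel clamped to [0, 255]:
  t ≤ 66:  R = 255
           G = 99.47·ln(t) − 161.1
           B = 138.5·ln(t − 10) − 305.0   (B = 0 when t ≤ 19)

1.695

At 1966 K (t = 19.66):
  G = 99.47·ln 19.66 − 161.1 = 99.47·2.9786 − 161.1 = 135.180.
At 5055 K (t = 50.55):
  G = 99.47·ln 50.55 − 161.1 = 99.47·3.9230 − 161.1 = 229.117.
Gain = 229.117 / 135.180 = 1.6949 → 1.695.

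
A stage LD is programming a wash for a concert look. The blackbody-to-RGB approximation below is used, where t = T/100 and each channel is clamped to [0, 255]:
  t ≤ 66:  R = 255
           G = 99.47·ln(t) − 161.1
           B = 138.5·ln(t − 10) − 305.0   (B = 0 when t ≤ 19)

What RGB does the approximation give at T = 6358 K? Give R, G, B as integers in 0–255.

R=255, G=252, B=246

t = 6358/100 = 63.58; the t ≤ 66 branch applies.
R = 255 by definition for t ≤ 66.
G = 99.47·ln 63.58 − 161.1 = 99.47·4.1523 − 161.1 = 251.929.
B = 138.5·ln(63.58 − 10) − 305.0 = 138.5·ln 53.58 − 305.0 = 138.5·3.9812 − 305.0 = 246.393.
Rounded: (255, 252, 246).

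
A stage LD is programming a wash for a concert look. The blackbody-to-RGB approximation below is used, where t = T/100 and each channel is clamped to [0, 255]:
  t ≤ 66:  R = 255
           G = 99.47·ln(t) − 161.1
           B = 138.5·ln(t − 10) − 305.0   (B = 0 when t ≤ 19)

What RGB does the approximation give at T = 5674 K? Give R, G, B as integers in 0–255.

R=255, G=241, B=227

t = 5674/100 = 56.74; the t ≤ 66 branch applies.
R = 255 by definition for t ≤ 66.
G = 99.47·ln 56.74 − 161.1 = 99.47·4.0385 − 161.1 = 240.608.
B = 138.5·ln(56.74 − 10) − 305.0 = 138.5·ln 46.74 − 305.0 = 138.5·3.8446 − 305.0 = 227.477.
Rounded: (255, 241, 227).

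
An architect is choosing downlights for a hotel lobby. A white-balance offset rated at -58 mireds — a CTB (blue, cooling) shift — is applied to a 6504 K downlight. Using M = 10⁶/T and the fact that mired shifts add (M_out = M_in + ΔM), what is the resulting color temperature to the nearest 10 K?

M_in = 10⁶/6504 = 153.75 mireds.
M_out = 153.75 + (-58) = 95.75 mireds.
T_out = 10⁶/95.75 = 10443.7 K → 10440 K.

10440 K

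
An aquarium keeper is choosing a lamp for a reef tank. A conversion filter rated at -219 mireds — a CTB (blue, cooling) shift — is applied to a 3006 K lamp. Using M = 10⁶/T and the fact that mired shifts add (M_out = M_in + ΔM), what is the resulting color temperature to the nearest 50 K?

8800 K

M_in = 10⁶/3006 = 332.67 mireds.
M_out = 332.67 + (-219) = 113.67 mireds.
T_out = 10⁶/113.67 = 8797.6 K → 8800 K.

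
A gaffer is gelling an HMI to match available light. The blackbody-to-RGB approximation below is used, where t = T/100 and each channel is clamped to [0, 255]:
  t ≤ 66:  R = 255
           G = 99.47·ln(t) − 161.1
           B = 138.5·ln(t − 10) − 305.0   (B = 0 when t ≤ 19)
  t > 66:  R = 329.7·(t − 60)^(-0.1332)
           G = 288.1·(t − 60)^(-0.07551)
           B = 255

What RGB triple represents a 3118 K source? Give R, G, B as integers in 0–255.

R=255, G=181, B=118

t = 3118/100 = 31.18; the t ≤ 66 branch applies.
R = 255 by definition for t ≤ 66.
G = 99.47·ln 31.18 − 161.1 = 99.47·3.4398 − 161.1 = 181.055.
B = 138.5·ln(31.18 − 10) − 305.0 = 138.5·ln 21.18 − 305.0 = 138.5·3.0531 − 305.0 = 117.848.
Rounded: (255, 181, 118).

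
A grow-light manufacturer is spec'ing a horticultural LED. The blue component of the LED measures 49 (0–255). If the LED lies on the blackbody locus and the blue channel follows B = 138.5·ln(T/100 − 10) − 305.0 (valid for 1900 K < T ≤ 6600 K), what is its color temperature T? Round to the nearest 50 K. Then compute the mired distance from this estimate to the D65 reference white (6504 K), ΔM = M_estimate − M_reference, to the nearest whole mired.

+281 mireds

ln(t − 10) = (49 + 305.0) / 138.5 = 2.5560.
t − 10 = e^2.5560 = 12.884, so t = 22.884.
T = 100·t = 2288 K → 2300 K to the nearest 50 K.
M_estimate = 10⁶/2300 = 434.78; M_reference = 10⁶/6504 = 153.75.
ΔM = 434.78 − 153.75 = 281.03 → +281 mireds.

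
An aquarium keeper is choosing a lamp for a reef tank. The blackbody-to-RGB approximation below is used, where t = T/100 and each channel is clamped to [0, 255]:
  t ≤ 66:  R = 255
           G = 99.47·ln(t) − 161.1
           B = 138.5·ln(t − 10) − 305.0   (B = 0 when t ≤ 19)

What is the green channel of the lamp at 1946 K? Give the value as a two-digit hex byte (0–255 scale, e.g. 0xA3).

0x86

t = 1946/100 = 19.46; the t ≤ 66 branch applies.
G = 99.47·ln 19.46 − 161.1 = 99.47·2.9684 − 161.1 = 134.163.
Rounded: 134; in hex, 0x86.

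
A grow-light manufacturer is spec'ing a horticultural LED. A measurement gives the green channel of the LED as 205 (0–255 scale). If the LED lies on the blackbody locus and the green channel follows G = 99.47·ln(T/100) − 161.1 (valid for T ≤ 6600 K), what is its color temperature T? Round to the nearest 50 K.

ln t = (205 + 161.1) / 99.47 = 3.6805.
t = e^3.6805 = 39.666.
T = 100·t = 3967 K → 3950 K to the nearest 50 K.

3950 K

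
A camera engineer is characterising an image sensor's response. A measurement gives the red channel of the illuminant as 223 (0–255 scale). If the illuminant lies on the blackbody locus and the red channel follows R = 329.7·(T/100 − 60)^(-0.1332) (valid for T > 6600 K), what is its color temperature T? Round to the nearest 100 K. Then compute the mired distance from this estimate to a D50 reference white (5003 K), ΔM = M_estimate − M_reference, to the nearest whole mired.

(t − 60)^(-0.1332) = 223/329.7 = 0.67637.
t − 60 = 0.67637^(1/-0.1332) = 0.67637^(-7.508) = 18.831, so t = 78.831.
T = 100·t = 7883 K → 7900 K to the nearest 100 K.
M_estimate = 10⁶/7900 = 126.58; M_reference = 10⁶/5003 = 199.88.
ΔM = 126.58 − 199.88 = -73.30 → -73 mireds.

-73 mireds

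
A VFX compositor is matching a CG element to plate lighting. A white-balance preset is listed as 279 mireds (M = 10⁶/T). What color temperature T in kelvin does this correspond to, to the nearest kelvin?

T = 10⁶ / 279 = 3584.23 K → 3584 K.

3584 K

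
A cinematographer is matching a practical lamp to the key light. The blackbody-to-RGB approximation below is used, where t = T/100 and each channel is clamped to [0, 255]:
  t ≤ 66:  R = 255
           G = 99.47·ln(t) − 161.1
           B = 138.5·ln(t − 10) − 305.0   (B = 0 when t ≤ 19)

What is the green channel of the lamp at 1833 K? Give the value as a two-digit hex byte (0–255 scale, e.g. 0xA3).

t = 1833/100 = 18.33; the t ≤ 66 branch applies.
G = 99.47·ln 18.33 − 161.1 = 99.47·2.9085 − 161.1 = 128.212.
Rounded: 128; in hex, 0x80.

0x80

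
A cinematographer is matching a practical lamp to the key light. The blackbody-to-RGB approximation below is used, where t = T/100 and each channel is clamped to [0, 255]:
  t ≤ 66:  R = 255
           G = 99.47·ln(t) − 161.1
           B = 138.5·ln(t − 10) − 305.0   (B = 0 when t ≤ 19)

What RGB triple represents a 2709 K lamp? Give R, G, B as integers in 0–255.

R=255, G=167, B=88

t = 2709/100 = 27.09; the t ≤ 66 branch applies.
R = 255 by definition for t ≤ 66.
G = 99.47·ln 27.09 − 161.1 = 99.47·3.2992 − 161.1 = 167.068.
B = 138.5·ln(27.09 − 10) − 305.0 = 138.5·ln 17.09 − 305.0 = 138.5·2.8385 − 305.0 = 88.131.
Rounded: (255, 167, 88).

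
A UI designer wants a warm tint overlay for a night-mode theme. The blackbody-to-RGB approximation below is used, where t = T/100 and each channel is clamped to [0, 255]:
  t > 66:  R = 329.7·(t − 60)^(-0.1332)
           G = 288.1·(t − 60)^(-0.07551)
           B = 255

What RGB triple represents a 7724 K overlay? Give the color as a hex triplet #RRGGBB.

t = 7724/100 = 77.24; the t > 66 branch applies.
R = 329.7·(77.24 − 60)^(-0.1332) = 329.7·17.24^(-0.1332) = 329.7·0.68437 = 225.638.
G = 288.1·(77.24 − 60)^(-0.07551) = 288.1·17.24^(-0.07551) = 288.1·0.80655 = 232.366.
B = 255 by definition for t > 66.
Rounded: (226, 232, 255).
In hex: #E2E8FF.

#E2E8FF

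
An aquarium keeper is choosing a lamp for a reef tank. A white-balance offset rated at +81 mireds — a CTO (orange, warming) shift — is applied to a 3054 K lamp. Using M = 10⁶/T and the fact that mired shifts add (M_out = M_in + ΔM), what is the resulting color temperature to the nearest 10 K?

2450 K

M_in = 10⁶/3054 = 327.44 mireds.
M_out = 327.44 + (+81) = 408.44 mireds.
T_out = 10⁶/408.44 = 2448.3 K → 2450 K.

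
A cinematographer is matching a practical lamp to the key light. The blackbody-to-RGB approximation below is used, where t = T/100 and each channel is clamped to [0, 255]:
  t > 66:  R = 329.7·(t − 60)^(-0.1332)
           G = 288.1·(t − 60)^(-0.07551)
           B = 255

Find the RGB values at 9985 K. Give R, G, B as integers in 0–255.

R=202, G=218, B=255

t = 9985/100 = 99.85; the t > 66 branch applies.
R = 329.7·(99.85 − 60)^(-0.1332) = 329.7·39.85^(-0.1332) = 329.7·0.61210 = 201.810.
G = 288.1·(99.85 − 60)^(-0.07551) = 288.1·39.85^(-0.07551) = 288.1·0.75710 = 218.120.
B = 255 by definition for t > 66.
Rounded: (202, 218, 255).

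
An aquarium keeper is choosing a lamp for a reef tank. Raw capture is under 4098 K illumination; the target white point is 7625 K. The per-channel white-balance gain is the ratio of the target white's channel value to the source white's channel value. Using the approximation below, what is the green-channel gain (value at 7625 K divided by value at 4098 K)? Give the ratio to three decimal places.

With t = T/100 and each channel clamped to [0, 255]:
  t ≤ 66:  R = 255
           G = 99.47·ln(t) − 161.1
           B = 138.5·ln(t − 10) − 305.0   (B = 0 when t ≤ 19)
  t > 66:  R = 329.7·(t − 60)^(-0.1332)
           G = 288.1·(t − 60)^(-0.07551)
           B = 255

At 4098 K (t = 40.98):
  G = 99.47·ln 40.98 − 161.1 = 99.47·3.7131 − 161.1 = 208.240.
At 7625 K (t = 76.25):
  G = 288.1·(76.25 − 60)^(-0.07551) = 288.1·16.25^(-0.07551) = 288.1·0.81016 = 233.406.
Gain = 233.406 / 208.240 = 1.1208 → 1.121.

1.121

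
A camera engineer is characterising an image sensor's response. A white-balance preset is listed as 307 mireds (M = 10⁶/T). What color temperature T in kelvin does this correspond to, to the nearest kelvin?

3257 K

T = 10⁶ / 307 = 3257.33 K → 3257 K.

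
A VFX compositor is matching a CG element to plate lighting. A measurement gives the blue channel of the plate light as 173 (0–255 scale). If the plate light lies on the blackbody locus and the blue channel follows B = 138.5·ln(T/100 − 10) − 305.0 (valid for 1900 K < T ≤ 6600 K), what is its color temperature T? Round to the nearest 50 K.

4150 K

ln(t − 10) = (173 + 305.0) / 138.5 = 3.4513.
t − 10 = e^3.4513 = 31.540, so t = 41.540.
T = 100·t = 4154 K → 4150 K to the nearest 50 K.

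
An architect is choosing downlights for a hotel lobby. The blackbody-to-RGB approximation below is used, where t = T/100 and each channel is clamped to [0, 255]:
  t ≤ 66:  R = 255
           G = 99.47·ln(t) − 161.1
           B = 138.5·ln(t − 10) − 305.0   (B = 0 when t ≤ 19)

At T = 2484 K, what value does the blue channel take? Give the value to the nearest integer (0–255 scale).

t = 2484/100 = 24.84; the t ≤ 66 branch applies.
B = 138.5·ln(24.84 − 10) − 305.0 = 138.5·ln 14.84 − 305.0 = 138.5·2.6973 − 305.0 = 68.580.
Rounded: 69.

69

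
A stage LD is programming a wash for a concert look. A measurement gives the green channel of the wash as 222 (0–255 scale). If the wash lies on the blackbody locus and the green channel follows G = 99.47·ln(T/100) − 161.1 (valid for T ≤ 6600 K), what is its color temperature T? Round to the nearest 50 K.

ln t = (222 + 161.1) / 99.47 = 3.8514.
t = e^3.8514 = 47.059.
T = 100·t = 4706 K → 4700 K to the nearest 50 K.

4700 K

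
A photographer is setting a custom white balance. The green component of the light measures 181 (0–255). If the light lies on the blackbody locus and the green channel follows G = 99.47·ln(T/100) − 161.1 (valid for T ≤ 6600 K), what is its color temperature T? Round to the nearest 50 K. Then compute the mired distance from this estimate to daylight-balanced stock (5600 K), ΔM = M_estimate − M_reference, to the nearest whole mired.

+144 mireds

ln t = (181 + 161.1) / 99.47 = 3.4392.
t = e^3.4392 = 31.163.
T = 100·t = 3116 K → 3100 K to the nearest 50 K.
M_estimate = 10⁶/3100 = 322.58; M_reference = 10⁶/5600 = 178.57.
ΔM = 322.58 − 178.57 = 144.01 → +144 mireds.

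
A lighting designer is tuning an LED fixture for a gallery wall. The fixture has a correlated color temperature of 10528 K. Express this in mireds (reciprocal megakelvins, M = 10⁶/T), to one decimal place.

M = 10⁶ / 10528 = 94.985 → 95.0 mireds.

95.0 mireds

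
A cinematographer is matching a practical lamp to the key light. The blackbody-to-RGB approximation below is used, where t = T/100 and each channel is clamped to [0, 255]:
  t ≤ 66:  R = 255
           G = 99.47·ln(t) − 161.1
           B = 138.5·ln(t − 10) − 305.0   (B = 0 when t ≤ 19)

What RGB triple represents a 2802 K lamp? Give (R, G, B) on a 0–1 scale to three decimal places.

(1.000, 0.668, 0.374)

t = 2802/100 = 28.02; the t ≤ 66 branch applies.
R = 255 by definition for t ≤ 66.
G = 99.47·ln 28.02 − 161.1 = 99.47·3.3329 − 161.1 = 170.425.
B = 138.5·ln(28.02 − 10) − 305.0 = 138.5·ln 18.02 − 305.0 = 138.5·2.8915 − 305.0 = 95.470.
Dividing each by 255: (1.0000, 0.6683, 0.3744) → (1.000, 0.668, 0.374).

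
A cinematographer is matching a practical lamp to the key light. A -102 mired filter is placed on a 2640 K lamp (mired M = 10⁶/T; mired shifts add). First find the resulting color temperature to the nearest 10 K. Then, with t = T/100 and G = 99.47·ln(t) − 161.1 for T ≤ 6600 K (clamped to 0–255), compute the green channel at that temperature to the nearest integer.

M_in = 10⁶/2640 = 378.79; M_out = 378.79 + (-102) = 276.79.
T_out = 10⁶/276.79 = 3612.9 K → 3610 K; t = 36.1.
G = 99.47·ln 36.1 − 161.1 = 99.47·3.5863 − 161.1 = 195.629.
Rounded: 196.

196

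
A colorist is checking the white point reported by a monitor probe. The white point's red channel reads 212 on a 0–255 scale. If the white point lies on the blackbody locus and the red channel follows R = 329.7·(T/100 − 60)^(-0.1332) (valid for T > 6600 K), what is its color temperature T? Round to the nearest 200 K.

(t − 60)^(-0.1332) = 212/329.7 = 0.64301.
t − 60 = 0.64301^(1/-0.1332) = 0.64301^(-7.508) = 27.530, so t = 87.530.
T = 100·t = 8753 K → 8800 K to the nearest 200 K.

8800 K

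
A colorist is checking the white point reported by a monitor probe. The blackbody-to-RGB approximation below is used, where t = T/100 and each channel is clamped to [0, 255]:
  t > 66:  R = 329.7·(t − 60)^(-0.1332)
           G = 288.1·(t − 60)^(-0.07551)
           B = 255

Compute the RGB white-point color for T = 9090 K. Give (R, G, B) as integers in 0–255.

(209, 222, 255)

t = 9090/100 = 90.9; the t > 66 branch applies.
R = 329.7·(90.9 − 60)^(-0.1332) = 329.7·30.9^(-0.1332) = 329.7·0.63320 = 208.764.
G = 288.1·(90.9 − 60)^(-0.07551) = 288.1·30.9^(-0.07551) = 288.1·0.77178 = 222.350.
B = 255 by definition for t > 66.
Rounded: (209, 222, 255).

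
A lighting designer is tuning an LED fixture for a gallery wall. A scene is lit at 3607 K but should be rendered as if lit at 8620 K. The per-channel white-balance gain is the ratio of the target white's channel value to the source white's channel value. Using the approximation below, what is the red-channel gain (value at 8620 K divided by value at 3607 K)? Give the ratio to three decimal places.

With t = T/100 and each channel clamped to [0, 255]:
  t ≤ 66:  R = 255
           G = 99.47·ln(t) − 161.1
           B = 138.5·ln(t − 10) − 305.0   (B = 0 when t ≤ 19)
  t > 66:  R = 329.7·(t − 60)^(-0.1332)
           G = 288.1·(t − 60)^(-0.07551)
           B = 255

0.837

At 3607 K (t = 36.07):
  R = 255 by definition for t ≤ 66.
At 8620 K (t = 86.2):
  R = 329.7·(86.2 − 60)^(-0.1332) = 329.7·26.2^(-0.1332) = 329.7·0.64727 = 213.403.
Gain = 213.403 / 255.000 = 0.8369 → 0.837.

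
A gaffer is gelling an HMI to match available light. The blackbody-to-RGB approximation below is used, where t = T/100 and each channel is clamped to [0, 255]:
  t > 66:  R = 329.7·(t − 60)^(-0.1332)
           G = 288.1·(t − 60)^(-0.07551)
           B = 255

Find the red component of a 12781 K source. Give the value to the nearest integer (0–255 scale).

t = 12781/100 = 127.81; the t > 66 branch applies.
R = 329.7·(127.81 − 60)^(-0.1332) = 329.7·67.81^(-0.1332) = 329.7·0.57026 = 188.014.
Rounded: 188.

188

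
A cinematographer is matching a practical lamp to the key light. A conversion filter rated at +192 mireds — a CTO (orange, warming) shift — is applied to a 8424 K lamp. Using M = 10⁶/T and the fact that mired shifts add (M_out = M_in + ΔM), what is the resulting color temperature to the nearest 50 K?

M_in = 10⁶/8424 = 118.71 mireds.
M_out = 118.71 + (+192) = 310.71 mireds.
T_out = 10⁶/310.71 = 3218.5 K → 3200 K.

3200 K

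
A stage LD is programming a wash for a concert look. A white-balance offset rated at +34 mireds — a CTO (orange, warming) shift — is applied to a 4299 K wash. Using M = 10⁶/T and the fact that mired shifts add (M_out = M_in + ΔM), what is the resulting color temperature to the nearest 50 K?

3750 K

M_in = 10⁶/4299 = 232.61 mireds.
M_out = 232.61 + (+34) = 266.61 mireds.
T_out = 10⁶/266.61 = 3750.8 K → 3750 K.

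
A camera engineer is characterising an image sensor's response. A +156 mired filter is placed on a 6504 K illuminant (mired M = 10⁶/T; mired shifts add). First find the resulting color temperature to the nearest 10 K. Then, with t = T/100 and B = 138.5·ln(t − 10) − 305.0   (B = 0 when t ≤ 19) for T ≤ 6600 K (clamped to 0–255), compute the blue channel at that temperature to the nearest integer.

125

M_in = 10⁶/6504 = 153.75; M_out = 153.75 + (+156) = 309.75.
T_out = 10⁶/309.75 = 3228.4 K → 3230 K; t = 32.3.
B = 138.5·ln(32.3 − 10) − 305.0 = 138.5·ln 22.3 − 305.0 = 138.5·3.1046 − 305.0 = 124.985.
Rounded: 125.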